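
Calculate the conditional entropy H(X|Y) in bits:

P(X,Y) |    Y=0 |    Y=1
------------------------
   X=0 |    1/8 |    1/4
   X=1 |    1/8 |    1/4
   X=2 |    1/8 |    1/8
1.5456 bits

Using the chain rule: H(X|Y) = H(X,Y) - H(Y)

First, compute H(X,Y) = 2.5000 bits

Marginal P(Y) = (3/8, 5/8)
H(Y) = 0.9544 bits

H(X|Y) = H(X,Y) - H(Y) = 2.5000 - 0.9544 = 1.5456 bits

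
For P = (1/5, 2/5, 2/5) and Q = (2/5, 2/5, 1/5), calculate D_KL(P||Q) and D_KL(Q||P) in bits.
D_KL(P||Q) = 0.2000, D_KL(Q||P) = 0.2000

KL divergence is not symmetric: D_KL(P||Q) ≠ D_KL(Q||P) in general.

D_KL(P||Q) = 0.2000 bits
D_KL(Q||P) = 0.2000 bits

In this case they happen to be equal (to 4 decimal places).

This asymmetry is why KL divergence is not a true distance metric.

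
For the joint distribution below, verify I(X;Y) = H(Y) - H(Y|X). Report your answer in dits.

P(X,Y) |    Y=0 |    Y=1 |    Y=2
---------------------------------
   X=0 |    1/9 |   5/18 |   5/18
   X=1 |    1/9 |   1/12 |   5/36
I(X;Y) = 0.0096 dits

Mutual information has multiple equivalent forms:
- I(X;Y) = H(X) - H(X|Y)
- I(X;Y) = H(Y) - H(Y|X)
- I(X;Y) = H(X) + H(Y) - H(X,Y)

Computing all quantities:
H(X) = 0.2764, H(Y) = 0.4633, H(X,Y) = 0.7301
H(X|Y) = 0.2668, H(Y|X) = 0.4537

Verification:
H(X) - H(X|Y) = 0.2764 - 0.2668 = 0.0096
H(Y) - H(Y|X) = 0.4633 - 0.4537 = 0.0096
H(X) + H(Y) - H(X,Y) = 0.2764 + 0.4633 - 0.7301 = 0.0096

All forms give I(X;Y) = 0.0096 dits. ✓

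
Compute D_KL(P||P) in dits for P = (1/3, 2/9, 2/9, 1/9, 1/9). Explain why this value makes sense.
0.0000 dits

KL divergence satisfies the Gibbs inequality: D_KL(P||Q) ≥ 0 for all distributions P, Q.

D_KL(P||Q) = Σ p(x) log(p(x)/q(x))
Each term is p(x) × log_10(p(x)/p(x)) = p(x) × log_10(1) = 0, so the sum is 0.
D_KL(P||Q) = 0.0000 dits

When P = Q, the KL divergence is exactly 0, as there is no 'divergence' between identical distributions.

This non-negativity is a fundamental property: relative entropy cannot be negative because it measures how different Q is from P.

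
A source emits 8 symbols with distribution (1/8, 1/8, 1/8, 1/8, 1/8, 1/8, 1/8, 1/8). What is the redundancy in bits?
0.0000 bits

Redundancy measures how far a source is from maximum entropy:
R = H_max - H(X)

Maximum entropy for 8 symbols: H_max = log_2(8) = 3.0000 bits
Actual entropy: H(X) = 3.0000 bits
Redundancy: R = 3.0000 - 3.0000 = 0.0000 bits

This redundancy represents potential for compression: the source could be compressed by 0.0000 bits per symbol.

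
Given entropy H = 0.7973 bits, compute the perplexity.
1.7378

Perplexity is 2^H (or exp(H) for natural log).

H = 0.7973 bits
Perplexity = 2^0.7973 = 1.7378

Interpretation: The model's uncertainty is equivalent to choosing uniformly among 1.7 options.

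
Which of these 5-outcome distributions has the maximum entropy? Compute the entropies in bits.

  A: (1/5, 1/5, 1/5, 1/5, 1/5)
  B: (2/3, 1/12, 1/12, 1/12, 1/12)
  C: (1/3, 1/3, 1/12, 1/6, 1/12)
A

For a discrete distribution over n outcomes, entropy is maximized by the uniform distribution.

Computing entropies:
H(A) = 2.3219 bits
H(B) = 1.5850 bits
H(C) = 2.0850 bits

The uniform distribution (where all probabilities equal 1/5) achieves the maximum entropy of log_2(5) = 2.3219 bits.

Distribution A has the highest entropy.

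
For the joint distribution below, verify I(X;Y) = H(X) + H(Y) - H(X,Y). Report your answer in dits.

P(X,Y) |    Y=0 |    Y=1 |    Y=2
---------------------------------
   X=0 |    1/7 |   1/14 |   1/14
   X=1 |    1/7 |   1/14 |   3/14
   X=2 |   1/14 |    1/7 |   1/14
I(X;Y) = 0.0286 dits

Mutual information has multiple equivalent forms:
- I(X;Y) = H(X) - H(X|Y)
- I(X;Y) = H(Y) - H(Y|X)
- I(X;Y) = H(X) + H(Y) - H(X,Y)

Computing all quantities:
H(X) = 0.4686, H(Y) = 0.4748, H(X,Y) = 0.9149
H(X|Y) = 0.4400, H(Y|X) = 0.4463

Verification:
H(X) - H(X|Y) = 0.4686 - 0.4400 = 0.0286
H(Y) - H(Y|X) = 0.4748 - 0.4463 = 0.0286
H(X) + H(Y) - H(X,Y) = 0.4686 + 0.4748 - 0.9149 = 0.0286

All forms give I(X;Y) = 0.0286 dits. ✓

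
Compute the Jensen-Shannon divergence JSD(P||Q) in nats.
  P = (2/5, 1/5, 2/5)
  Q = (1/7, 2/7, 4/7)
0.0431 nats

Jensen-Shannon divergence is:
JSD(P||Q) = 0.5 × D_KL(P||M) + 0.5 × D_KL(Q||M)
where M = 0.5 × (P + Q) is the mixture distribution.

M = 0.5 × (2/5, 1/5, 2/5) + 0.5 × (1/7, 2/7, 4/7) = (0.271429, 0.242857, 17/35)

D_KL(P||M) = 0.0386 nats
D_KL(Q||M) = 0.0476 nats

JSD(P||Q) = 0.5 × 0.0386 + 0.5 × 0.0476 = 0.0431 nats

Unlike KL divergence, JSD is symmetric and bounded: 0 ≤ JSD ≤ log(2).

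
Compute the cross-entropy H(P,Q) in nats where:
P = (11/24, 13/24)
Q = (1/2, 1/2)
0.6931 nats

Cross-entropy: H(P,Q) = -Σ p(x) log q(x)

Alternatively: H(P,Q) = H(P) + D_KL(P||Q)
H(P) = 0.6897 nats
D_KL(P||Q) = 0.0035 nats

H(P,Q) = 0.6897 + 0.0035 = 0.6931 nats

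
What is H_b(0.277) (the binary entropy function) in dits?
0.2563 dits

The binary entropy function is:
H(p) = -p log(p) - (1-p) log(1-p)

H(0.277) = -0.277 × log_10(0.277) - 0.723 × log_10(0.723)
H(0.277) = 0.2563 dits

Note: Binary entropy is maximized at p=0.5 (H=1 bit) and minimized at p=0 or p=1 (H=0).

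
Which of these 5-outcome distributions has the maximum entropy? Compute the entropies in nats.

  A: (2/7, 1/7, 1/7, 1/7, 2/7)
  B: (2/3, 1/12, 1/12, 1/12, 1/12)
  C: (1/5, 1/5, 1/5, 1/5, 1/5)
C

For a discrete distribution over n outcomes, entropy is maximized by the uniform distribution.

Computing entropies:
H(A) = 1.5498 nats
H(B) = 1.0986 nats
H(C) = 1.6094 nats

The uniform distribution (where all probabilities equal 1/5) achieves the maximum entropy of log_e(5) = 1.6094 nats.

Distribution C has the highest entropy.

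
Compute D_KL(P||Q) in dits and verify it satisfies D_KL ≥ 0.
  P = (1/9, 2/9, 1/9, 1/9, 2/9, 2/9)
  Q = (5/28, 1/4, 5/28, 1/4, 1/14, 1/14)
0.1228 dits

KL divergence satisfies the Gibbs inequality: D_KL(P||Q) ≥ 0 for all distributions P, Q.

D_KL(P||Q) = Σ p(x) log(p(x)/q(x))
Term by term:
  x=0: 1/9 × log_10[(1/9)/(5/28)] = -0.0229
  x=1: 2/9 × log_10[(2/9)/(1/4)] = -0.0114
  x=2: 1/9 × log_10[(1/9)/(5/28)] = -0.0229
  x=3: 1/9 × log_10[(1/9)/(1/4)] = -0.0391
  x=4: 2/9 × log_10[(2/9)/(1/14)] = 0.1095
  x=5: 2/9 × log_10[(2/9)/(1/14)] = 0.1095
D_KL(P||Q) = 0.1228 dits

D_KL(P||Q) = 0.1228 ≥ 0 ✓

This non-negativity is a fundamental property: relative entropy cannot be negative because it measures how different Q is from P.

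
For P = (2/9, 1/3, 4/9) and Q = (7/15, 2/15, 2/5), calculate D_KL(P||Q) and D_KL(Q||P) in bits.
D_KL(P||Q) = 0.2703, D_KL(Q||P) = 0.2625

KL divergence is not symmetric: D_KL(P||Q) ≠ D_KL(Q||P) in general.

D_KL(P||Q) = 0.2703 bits
D_KL(Q||P) = 0.2625 bits

No, they are not equal!

This asymmetry is why KL divergence is not a true distance metric.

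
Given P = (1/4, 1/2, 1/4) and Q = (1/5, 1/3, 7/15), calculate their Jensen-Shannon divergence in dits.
0.0115 dits

Jensen-Shannon divergence is:
JSD(P||Q) = 0.5 × D_KL(P||M) + 0.5 × D_KL(Q||M)
where M = 0.5 × (P + Q) is the mixture distribution.

M = 0.5 × (1/4, 1/2, 1/4) + 0.5 × (1/5, 1/3, 7/15) = (9/40, 5/12, 0.358333)

D_KL(P||M) = 0.0119 dits
D_KL(Q||M) = 0.0110 dits

JSD(P||Q) = 0.5 × 0.0119 + 0.5 × 0.0110 = 0.0115 dits

Unlike KL divergence, JSD is symmetric and bounded: 0 ≤ JSD ≤ log(2).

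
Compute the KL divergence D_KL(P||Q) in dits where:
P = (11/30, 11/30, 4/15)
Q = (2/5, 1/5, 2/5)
0.0357 dits

KL divergence: D_KL(P||Q) = Σ p(x) log(p(x)/q(x))

Computing term by term:
  x=0: 11/30 × log_10[(11/30)/(2/5)] = 11/30 × -0.0378 = -0.0139
  x=1: 11/30 × log_10[(11/30)/(1/5)] = 11/30 × 0.2632 = 0.0965
  x=2: 4/15 × log_10[(4/15)/(2/5)] = 4/15 × -0.1761 = -0.0470

D_KL(P||Q) = 0.0357 dits

Note: KL divergence is always non-negative and equals 0 iff P = Q.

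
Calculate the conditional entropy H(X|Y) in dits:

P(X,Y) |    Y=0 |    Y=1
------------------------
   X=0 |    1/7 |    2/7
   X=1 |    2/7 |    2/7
0.2905 dits

Using the chain rule: H(X|Y) = H(X,Y) - H(Y)

First, compute H(X,Y) = 0.5871 dits

Marginal P(Y) = (3/7, 4/7)
H(Y) = 0.2966 dits

H(X|Y) = H(X,Y) - H(Y) = 0.5871 - 0.2966 = 0.2905 dits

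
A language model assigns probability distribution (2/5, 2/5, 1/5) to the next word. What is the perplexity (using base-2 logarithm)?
2.8717

Perplexity is 2^H (or exp(H) for natural log).

First, H = -Σ p log p = 1.5219 bits
Perplexity = 2^1.5219 = 2.8717

Interpretation: The model's uncertainty is equivalent to choosing uniformly among 2.9 options.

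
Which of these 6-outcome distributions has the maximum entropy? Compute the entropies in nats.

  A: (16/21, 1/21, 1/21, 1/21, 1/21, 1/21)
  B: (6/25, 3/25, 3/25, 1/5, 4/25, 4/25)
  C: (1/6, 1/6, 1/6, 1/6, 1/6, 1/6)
C

For a discrete distribution over n outcomes, entropy is maximized by the uniform distribution.

Computing entropies:
H(A) = 0.9321 nats
H(B) = 1.7597 nats
H(C) = 1.7918 nats

The uniform distribution (where all probabilities equal 1/6) achieves the maximum entropy of log_e(6) = 1.7918 nats.

Distribution C has the highest entropy.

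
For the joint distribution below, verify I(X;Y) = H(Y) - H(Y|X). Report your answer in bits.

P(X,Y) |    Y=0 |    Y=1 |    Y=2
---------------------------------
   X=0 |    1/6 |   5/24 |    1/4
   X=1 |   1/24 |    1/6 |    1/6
I(X;Y) = 0.0278 bits

Mutual information has multiple equivalent forms:
- I(X;Y) = H(X) - H(X|Y)
- I(X;Y) = H(Y) - H(Y|X)
- I(X;Y) = H(X) + H(Y) - H(X,Y)

Computing all quantities:
H(X) = 0.9544, H(Y) = 1.5284, H(X,Y) = 2.4550
H(X|Y) = 0.9266, H(Y|X) = 1.5006

Verification:
H(X) - H(X|Y) = 0.9544 - 0.9266 = 0.0278
H(Y) - H(Y|X) = 1.5284 - 1.5006 = 0.0278
H(X) + H(Y) - H(X,Y) = 0.9544 + 1.5284 - 2.4550 = 0.0278

All forms give I(X;Y) = 0.0278 bits. ✓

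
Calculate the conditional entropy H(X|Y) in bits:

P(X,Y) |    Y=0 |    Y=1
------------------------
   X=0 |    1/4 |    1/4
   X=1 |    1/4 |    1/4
1.0000 bits

Using the chain rule: H(X|Y) = H(X,Y) - H(Y)

First, compute H(X,Y) = 2.0000 bits

Marginal P(Y) = (1/2, 1/2)
H(Y) = 1.0000 bits

H(X|Y) = H(X,Y) - H(Y) = 2.0000 - 1.0000 = 1.0000 bits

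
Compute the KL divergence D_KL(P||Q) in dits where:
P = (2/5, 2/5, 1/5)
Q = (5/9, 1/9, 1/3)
0.1211 dits

KL divergence: D_KL(P||Q) = Σ p(x) log(p(x)/q(x))

Computing term by term:
  x=0: 2/5 × log_10[(2/5)/(5/9)] = 2/5 × -0.1427 = -0.0571
  x=1: 2/5 × log_10[(2/5)/(1/9)] = 2/5 × 0.5563 = 0.2225
  x=2: 1/5 × log_10[(1/5)/(1/3)] = 1/5 × -0.2218 = -0.0444

D_KL(P||Q) = 0.1211 dits

Note: KL divergence is always non-negative and equals 0 iff P = Q.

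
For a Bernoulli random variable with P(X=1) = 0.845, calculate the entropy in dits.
0.1873 dits

The binary entropy function is:
H(p) = -p log(p) - (1-p) log(1-p)

H(0.845) = -0.845 × log_10(0.845) - 0.155 × log_10(0.155)
H(0.845) = 0.1873 dits

Note: Binary entropy is maximized at p=0.5 (H=1 bit) and minimized at p=0 or p=1 (H=0).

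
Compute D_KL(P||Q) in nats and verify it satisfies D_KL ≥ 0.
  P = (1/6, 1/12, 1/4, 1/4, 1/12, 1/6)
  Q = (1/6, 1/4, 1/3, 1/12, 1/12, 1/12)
0.2267 nats

KL divergence satisfies the Gibbs inequality: D_KL(P||Q) ≥ 0 for all distributions P, Q.

D_KL(P||Q) = Σ p(x) log(p(x)/q(x))
Term by term:
  x=0: 1/6 × log_e[(1/6)/(1/6)] = 0.0000
  x=1: 1/12 × log_e[(1/12)/(1/4)] = -0.0916
  x=2: 1/4 × log_e[(1/4)/(1/3)] = -0.0719
  x=3: 1/4 × log_e[(1/4)/(1/12)] = 0.2747
  x=4: 1/12 × log_e[(1/12)/(1/12)] = 0.0000
  x=5: 1/6 × log_e[(1/6)/(1/12)] = 0.1155
D_KL(P||Q) = 0.2267 nats

D_KL(P||Q) = 0.2267 ≥ 0 ✓

This non-negativity is a fundamental property: relative entropy cannot be negative because it measures how different Q is from P.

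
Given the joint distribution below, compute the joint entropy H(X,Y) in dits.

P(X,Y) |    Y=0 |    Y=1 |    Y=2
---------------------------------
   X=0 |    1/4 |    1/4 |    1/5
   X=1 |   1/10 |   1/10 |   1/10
0.7408 dits

Joint entropy is H(X,Y) = -Σ_{x,y} p(x,y) log p(x,y).

Summing over all non-zero entries:
H(X,Y) = -[1/4·log_10(1/4) + 1/4·log_10(1/4) + 1/5·log_10(1/5) + 1/10·log_10(1/10) + 1/10·log_10(1/10) + 1/10·log_10(1/10)]
H(X,Y) = 0.7408 dits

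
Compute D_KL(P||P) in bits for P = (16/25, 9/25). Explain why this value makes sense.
0.0000 bits

KL divergence satisfies the Gibbs inequality: D_KL(P||Q) ≥ 0 for all distributions P, Q.

D_KL(P||Q) = Σ p(x) log(p(x)/q(x))
Each term is p(x) × log_2(p(x)/p(x)) = p(x) × log_2(1) = 0, so the sum is 0.
D_KL(P||Q) = 0.0000 bits

When P = Q, the KL divergence is exactly 0, as there is no 'divergence' between identical distributions.

This non-negativity is a fundamental property: relative entropy cannot be negative because it measures how different Q is from P.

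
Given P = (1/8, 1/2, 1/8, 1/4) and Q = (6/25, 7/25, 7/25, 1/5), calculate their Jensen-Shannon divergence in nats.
0.0415 nats

Jensen-Shannon divergence is:
JSD(P||Q) = 0.5 × D_KL(P||M) + 0.5 × D_KL(Q||M)
where M = 0.5 × (P + Q) is the mixture distribution.

M = 0.5 × (1/8, 1/2, 1/8, 1/4) + 0.5 × (6/25, 7/25, 7/25, 1/5) = (0.1825, 0.39, 0.2025, 9/40)

D_KL(P||M) = 0.0430 nats
D_KL(Q||M) = 0.0401 nats

JSD(P||Q) = 0.5 × 0.0430 + 0.5 × 0.0401 = 0.0415 nats

Unlike KL divergence, JSD is symmetric and bounded: 0 ≤ JSD ≤ log(2).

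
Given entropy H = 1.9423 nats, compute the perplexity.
6.9748

Perplexity is e^H (or exp(H) for natural log).

H = 1.9423 nats
Perplexity = e^1.9423 = 6.9748

Interpretation: The model's uncertainty is equivalent to choosing uniformly among 7.0 options.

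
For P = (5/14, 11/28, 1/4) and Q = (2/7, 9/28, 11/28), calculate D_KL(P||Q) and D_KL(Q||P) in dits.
D_KL(P||Q) = 0.0198, D_KL(Q||P) = 0.0214

KL divergence is not symmetric: D_KL(P||Q) ≠ D_KL(Q||P) in general.

D_KL(P||Q) = 0.0198 dits
D_KL(Q||P) = 0.0214 dits

No, they are not equal!

This asymmetry is why KL divergence is not a true distance metric.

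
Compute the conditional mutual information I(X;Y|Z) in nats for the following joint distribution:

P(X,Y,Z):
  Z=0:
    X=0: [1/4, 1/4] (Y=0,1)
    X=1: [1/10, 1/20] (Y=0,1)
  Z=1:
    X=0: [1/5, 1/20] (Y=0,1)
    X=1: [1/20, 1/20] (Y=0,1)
0.0215 nats

Conditional mutual information: I(X;Y|Z) = H(X|Z) + H(Y|Z) - H(X,Y|Z)

H(Z) = 0.6474
H(X,Z) = 1.2080 → H(X|Z) = 0.5605
H(Y,Z) = 1.3055 → H(Y|Z) = 0.6580
H(X,Y,Z) = 1.8444 → H(X,Y|Z) = 1.1970

I(X;Y|Z) = 0.5605 + 0.6580 - 1.1970 = 0.0215 nats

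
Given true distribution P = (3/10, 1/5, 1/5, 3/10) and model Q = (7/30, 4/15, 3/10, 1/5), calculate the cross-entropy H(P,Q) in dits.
0.6187 dits

Cross-entropy: H(P,Q) = -Σ p(x) log q(x)

Alternatively: H(P,Q) = H(P) + D_KL(P||Q)
H(P) = 0.5933 dits
D_KL(P||Q) = 0.0254 dits

H(P,Q) = 0.5933 + 0.0254 = 0.6187 dits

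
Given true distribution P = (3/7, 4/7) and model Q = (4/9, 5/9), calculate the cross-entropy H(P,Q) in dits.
0.2968 dits

Cross-entropy: H(P,Q) = -Σ p(x) log q(x)

Alternatively: H(P,Q) = H(P) + D_KL(P||Q)
H(P) = 0.2966 dits
D_KL(P||Q) = 0.0002 dits

H(P,Q) = 0.2966 + 0.0002 = 0.2968 dits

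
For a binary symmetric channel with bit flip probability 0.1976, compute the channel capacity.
0.2829 bits

For a binary symmetric channel (BSC) with error probability p:
Capacity C = 1 - H(p) bits per symbol

where H(p) = -p log₂(p) - (1-p) log₂(1-p) is the binary entropy function.

H(0.1976) = 0.7171 bits
C = 1 - 0.7171 = 0.2829 bits per symbol

This means we can reliably transmit up to 0.2829 bits of information per channel use.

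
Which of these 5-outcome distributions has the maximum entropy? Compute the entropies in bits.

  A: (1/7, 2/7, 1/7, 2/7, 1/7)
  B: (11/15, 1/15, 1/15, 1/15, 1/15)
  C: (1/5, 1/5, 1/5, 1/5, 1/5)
C

For a discrete distribution over n outcomes, entropy is maximized by the uniform distribution.

Computing entropies:
H(A) = 2.2359 bits
H(B) = 1.3700 bits
H(C) = 2.3219 bits

The uniform distribution (where all probabilities equal 1/5) achieves the maximum entropy of log_2(5) = 2.3219 bits.

Distribution C has the highest entropy.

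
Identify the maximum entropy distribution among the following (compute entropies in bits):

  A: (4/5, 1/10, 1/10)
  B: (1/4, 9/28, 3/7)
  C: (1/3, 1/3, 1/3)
C

For a discrete distribution over n outcomes, entropy is maximized by the uniform distribution.

Computing entropies:
H(A) = 0.9219 bits
H(B) = 1.5502 bits
H(C) = 1.5850 bits

The uniform distribution (where all probabilities equal 1/3) achieves the maximum entropy of log_2(3) = 1.5850 bits.

Distribution C has the highest entropy.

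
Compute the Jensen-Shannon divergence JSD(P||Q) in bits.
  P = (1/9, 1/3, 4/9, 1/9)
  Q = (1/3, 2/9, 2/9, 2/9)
0.0909 bits

Jensen-Shannon divergence is:
JSD(P||Q) = 0.5 × D_KL(P||M) + 0.5 × D_KL(Q||M)
where M = 0.5 × (P + Q) is the mixture distribution.

M = 0.5 × (1/9, 1/3, 4/9, 1/9) + 0.5 × (1/3, 2/9, 2/9, 2/9) = (2/9, 5/18, 1/3, 1/6)

D_KL(P||M) = 0.0960 bits
D_KL(Q||M) = 0.0857 bits

JSD(P||Q) = 0.5 × 0.0960 + 0.5 × 0.0857 = 0.0909 bits

Unlike KL divergence, JSD is symmetric and bounded: 0 ≤ JSD ≤ log(2).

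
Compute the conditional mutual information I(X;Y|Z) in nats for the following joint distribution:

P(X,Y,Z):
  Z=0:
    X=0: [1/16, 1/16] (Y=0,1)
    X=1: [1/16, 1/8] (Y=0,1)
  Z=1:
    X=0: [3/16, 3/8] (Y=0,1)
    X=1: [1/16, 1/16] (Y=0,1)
0.0103 nats

Conditional mutual information: I(X;Y|Z) = H(X|Z) + H(Y|Z) - H(X,Y|Z)

H(Z) = 0.6211
H(X,Z) = 1.1574 → H(X|Z) = 0.5363
H(Y,Z) = 1.2820 → H(Y|Z) = 0.6610
H(X,Y,Z) = 1.8080 → H(X,Y|Z) = 1.1870

I(X;Y|Z) = 0.5363 + 0.6610 - 1.1870 = 0.0103 nats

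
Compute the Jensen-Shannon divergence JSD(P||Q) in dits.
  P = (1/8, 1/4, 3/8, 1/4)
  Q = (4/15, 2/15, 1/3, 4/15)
0.0099 dits

Jensen-Shannon divergence is:
JSD(P||Q) = 0.5 × D_KL(P||M) + 0.5 × D_KL(Q||M)
where M = 0.5 × (P + Q) is the mixture distribution.

M = 0.5 × (1/8, 1/4, 3/8, 1/4) + 0.5 × (4/15, 2/15, 1/3, 4/15) = (0.195833, 0.191667, 0.354167, 0.258333)

D_KL(P||M) = 0.0102 dits
D_KL(Q||M) = 0.0096 dits

JSD(P||Q) = 0.5 × 0.0102 + 0.5 × 0.0096 = 0.0099 dits

Unlike KL divergence, JSD is symmetric and bounded: 0 ≤ JSD ≤ log(2).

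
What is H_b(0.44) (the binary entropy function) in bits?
0.9896 bits

The binary entropy function is:
H(p) = -p log(p) - (1-p) log(1-p)

H(0.44) = -0.44 × log_2(0.44) - 0.56 × log_2(0.56)
H(0.44) = 0.9896 bits

Note: Binary entropy is maximized at p=0.5 (H=1 bit) and minimized at p=0 or p=1 (H=0).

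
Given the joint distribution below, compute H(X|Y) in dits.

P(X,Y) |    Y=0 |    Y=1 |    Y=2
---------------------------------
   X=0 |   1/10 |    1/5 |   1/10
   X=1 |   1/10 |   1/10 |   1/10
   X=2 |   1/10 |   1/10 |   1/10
0.4669 dits

Using the chain rule: H(X|Y) = H(X,Y) - H(Y)

First, compute H(X,Y) = 0.9398 dits

Marginal P(Y) = (3/10, 2/5, 3/10)
H(Y) = 0.4729 dits

H(X|Y) = H(X,Y) - H(Y) = 0.9398 - 0.4729 = 0.4669 dits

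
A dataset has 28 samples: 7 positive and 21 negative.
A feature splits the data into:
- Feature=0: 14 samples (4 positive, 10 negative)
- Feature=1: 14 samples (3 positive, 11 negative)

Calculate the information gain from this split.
0.0049 bits

Information Gain = H(Y) - H(Y|Feature)

Before split:
P(positive) = 7/28 = 0.2500
H(Y) = 0.8113 bits

After split:
Feature=0: H = 0.8631 bits (weight = 14/28)
Feature=1: H = 0.7496 bits (weight = 14/28)
H(Y|Feature) = (14/28)×0.8631 + (14/28)×0.7496 = 0.8064 bits

Information Gain = 0.8113 - 0.8064 = 0.0049 bits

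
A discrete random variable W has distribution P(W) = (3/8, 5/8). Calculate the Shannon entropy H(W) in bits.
0.9544 bits

Shannon entropy is H(X) = -Σ p(x) log p(x).

For P = (3/8, 5/8):
H = -3/8 × log_2(3/8) -5/8 × log_2(5/8)
H = 0.9544 bits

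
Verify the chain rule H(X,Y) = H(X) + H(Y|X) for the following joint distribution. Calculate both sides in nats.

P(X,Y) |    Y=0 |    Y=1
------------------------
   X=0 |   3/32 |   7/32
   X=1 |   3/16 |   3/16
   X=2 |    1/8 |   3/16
H(X,Y) = 1.7559, H(X) = 1.0948, H(Y|X) = 0.6611 (all in nats)

Chain rule: H(X,Y) = H(X) + H(Y|X)

Left side — joint entropy directly:
H(X,Y) = -Σ p(x,y) log p(x,y) = 1.7559 nats

Right side — compute H(Y|X) from the conditional distributions:
P(X) = (5/16, 3/8, 5/16), so H(X) = 1.0948 nats
H(Y|X) = Σ_x P(X=x) · H(Y|X=x):
  P(Y|X=0) = (3/10, 7/10), H(Y|X=0) = 0.6109, weight P(X=0) = 5/16
  P(Y|X=1) = (1/2, 1/2), H(Y|X=1) = 0.6931, weight P(X=1) = 3/8
  P(Y|X=2) = (2/5, 3/5), H(Y|X=2) = 0.6730, weight P(X=2) = 5/16
H(Y|X) = 0.6611 nats

H(X) + H(Y|X) = 1.0948 + 0.6611 = 1.7559 nats

Both sides equal 1.7559 nats. ✓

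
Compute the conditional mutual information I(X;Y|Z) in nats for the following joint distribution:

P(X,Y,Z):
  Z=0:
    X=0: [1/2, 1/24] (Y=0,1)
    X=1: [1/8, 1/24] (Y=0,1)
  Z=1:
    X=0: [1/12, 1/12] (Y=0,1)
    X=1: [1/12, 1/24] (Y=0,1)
0.0200 nats

Conditional mutual information: I(X;Y|Z) = H(X|Z) + H(Y|Z) - H(X,Y|Z)

H(Z) = 0.6036
H(X,Z) = 1.1893 → H(X|Z) = 0.5856
H(Y,Z) = 1.0594 → H(Y|Z) = 0.4557
H(X,Y,Z) = 1.6250 → H(X,Y|Z) = 1.0213

I(X;Y|Z) = 0.5856 + 0.4557 - 1.0213 = 0.0200 nats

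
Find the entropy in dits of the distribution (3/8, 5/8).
0.2873 dits

Shannon entropy is H(X) = -Σ p(x) log p(x).

For P = (3/8, 5/8):
H = -3/8 × log_10(3/8) -5/8 × log_10(5/8)
H = 0.2873 dits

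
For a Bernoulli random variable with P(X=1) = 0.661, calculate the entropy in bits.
0.9239 bits

The binary entropy function is:
H(p) = -p log(p) - (1-p) log(1-p)

H(0.661) = -0.661 × log_2(0.661) - 0.339 × log_2(0.339)
H(0.661) = 0.9239 bits

Note: Binary entropy is maximized at p=0.5 (H=1 bit) and minimized at p=0 or p=1 (H=0).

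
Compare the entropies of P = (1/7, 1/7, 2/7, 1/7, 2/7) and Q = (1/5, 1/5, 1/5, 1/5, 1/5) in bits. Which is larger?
Q

Computing entropies in bits:
H(P) = 2.2359
H(Q) = 2.3219

Distribution Q has higher entropy.

Intuition: The distribution closer to uniform (more spread out) has higher entropy.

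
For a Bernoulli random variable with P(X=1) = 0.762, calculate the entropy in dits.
0.2383 dits

The binary entropy function is:
H(p) = -p log(p) - (1-p) log(1-p)

H(0.762) = -0.762 × log_10(0.762) - 0.238 × log_10(0.238)
H(0.762) = 0.2383 dits

Note: Binary entropy is maximized at p=0.5 (H=1 bit) and minimized at p=0 or p=1 (H=0).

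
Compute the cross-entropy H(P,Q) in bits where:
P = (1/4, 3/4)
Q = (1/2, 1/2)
1.0000 bits

Cross-entropy: H(P,Q) = -Σ p(x) log q(x)

Alternatively: H(P,Q) = H(P) + D_KL(P||Q)
H(P) = 0.8113 bits
D_KL(P||Q) = 0.1887 bits

H(P,Q) = 0.8113 + 0.1887 = 1.0000 bits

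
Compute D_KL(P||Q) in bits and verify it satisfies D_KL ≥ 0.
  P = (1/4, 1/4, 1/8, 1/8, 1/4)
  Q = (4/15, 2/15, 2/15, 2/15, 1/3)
0.0764 bits

KL divergence satisfies the Gibbs inequality: D_KL(P||Q) ≥ 0 for all distributions P, Q.

D_KL(P||Q) = Σ p(x) log(p(x)/q(x))
Term by term:
  x=0: 1/4 × log_2[(1/4)/(4/15)] = -0.0233
  x=1: 1/4 × log_2[(1/4)/(2/15)] = 0.2267
  x=2: 1/8 × log_2[(1/8)/(2/15)] = -0.0116
  x=3: 1/8 × log_2[(1/8)/(2/15)] = -0.0116
  x=4: 1/4 × log_2[(1/4)/(1/3)] = -0.1038
D_KL(P||Q) = 0.0764 bits

D_KL(P||Q) = 0.0764 ≥ 0 ✓

This non-negativity is a fundamental property: relative entropy cannot be negative because it measures how different Q is from P.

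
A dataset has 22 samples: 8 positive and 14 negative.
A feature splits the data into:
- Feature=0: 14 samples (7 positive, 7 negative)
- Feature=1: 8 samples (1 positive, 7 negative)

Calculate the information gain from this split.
0.1116 bits

Information Gain = H(Y) - H(Y|Feature)

Before split:
P(positive) = 8/22 = 0.3636
H(Y) = 0.9457 bits

After split:
Feature=0: H = 1.0000 bits (weight = 14/22)
Feature=1: H = 0.5436 bits (weight = 8/22)
H(Y|Feature) = (14/22)×1.0000 + (8/22)×0.5436 = 0.8340 bits

Information Gain = 0.9457 - 0.8340 = 0.1116 bits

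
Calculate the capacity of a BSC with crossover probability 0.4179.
0.0195 bits

For a binary symmetric channel (BSC) with error probability p:
Capacity C = 1 - H(p) bits per symbol

where H(p) = -p log₂(p) - (1-p) log₂(1-p) is the binary entropy function.

H(0.4179) = 0.9805 bits
C = 1 - 0.9805 = 0.0195 bits per symbol

This means we can reliably transmit up to 0.0195 bits of information per channel use.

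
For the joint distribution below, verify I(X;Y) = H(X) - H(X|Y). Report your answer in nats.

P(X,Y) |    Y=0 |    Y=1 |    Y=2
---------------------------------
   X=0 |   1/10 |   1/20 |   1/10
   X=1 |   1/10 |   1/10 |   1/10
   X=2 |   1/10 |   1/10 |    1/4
I(X;Y) = 0.0260 nats

Mutual information has multiple equivalent forms:
- I(X;Y) = H(X) - H(X|Y)
- I(X;Y) = H(Y) - H(Y|X)
- I(X;Y) = H(X) + H(Y) - H(X,Y)

Computing all quantities:
H(X) = 1.0671, H(Y) = 1.0671, H(X,Y) = 2.1082
H(X|Y) = 1.0411, H(Y|X) = 1.0411

Verification:
H(X) - H(X|Y) = 1.0671 - 1.0411 = 0.0260
H(Y) - H(Y|X) = 1.0671 - 1.0411 = 0.0260
H(X) + H(Y) - H(X,Y) = 1.0671 + 1.0671 - 2.1082 = 0.0260

All forms give I(X;Y) = 0.0260 nats. ✓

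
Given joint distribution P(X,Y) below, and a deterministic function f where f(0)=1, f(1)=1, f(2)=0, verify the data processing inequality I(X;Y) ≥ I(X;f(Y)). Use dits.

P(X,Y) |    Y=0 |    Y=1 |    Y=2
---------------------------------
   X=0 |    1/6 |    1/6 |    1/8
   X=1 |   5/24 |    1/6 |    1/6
I(X;Y) = 0.0008, I(X;f(Y)) = 0.0003, inequality holds: 0.0008 ≥ 0.0003

Data Processing Inequality: For any Markov chain X → Y → Z, we have I(X;Y) ≥ I(X;Z).

Here Z = f(Y) is a deterministic function of Y, forming X → Y → Z.

Original I(X;Y) = 0.0008 dits

After applying f:
P(X,Z) where Z=f(Y):
- P(X,Z=0) = P(X,Y=2)
- P(X,Z=1) = P(X,Y=0) + P(X,Y=1)

I(X;Z) = I(X;f(Y)) = 0.0003 dits

Verification: 0.0008 ≥ 0.0003 ✓

Information cannot be created by processing; the function f can only lose information about X.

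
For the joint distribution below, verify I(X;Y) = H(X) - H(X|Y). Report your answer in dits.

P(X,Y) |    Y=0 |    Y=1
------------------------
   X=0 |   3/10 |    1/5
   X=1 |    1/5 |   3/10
I(X;Y) = 0.0087 dits

Mutual information has multiple equivalent forms:
- I(X;Y) = H(X) - H(X|Y)
- I(X;Y) = H(Y) - H(Y|X)
- I(X;Y) = H(X) + H(Y) - H(X,Y)

Computing all quantities:
H(X) = 0.3010, H(Y) = 0.3010, H(X,Y) = 0.5933
H(X|Y) = 0.2923, H(Y|X) = 0.2923

Verification:
H(X) - H(X|Y) = 0.3010 - 0.2923 = 0.0087
H(Y) - H(Y|X) = 0.3010 - 0.2923 = 0.0087
H(X) + H(Y) - H(X,Y) = 0.3010 + 0.3010 - 0.5933 = 0.0087

All forms give I(X;Y) = 0.0087 dits. ✓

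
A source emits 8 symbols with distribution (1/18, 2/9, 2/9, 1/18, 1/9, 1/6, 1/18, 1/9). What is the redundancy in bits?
0.2053 bits

Redundancy measures how far a source is from maximum entropy:
R = H_max - H(X)

Maximum entropy for 8 symbols: H_max = log_2(8) = 3.0000 bits
Actual entropy: H(X) = 2.7947 bits
Redundancy: R = 3.0000 - 2.7947 = 0.2053 bits

This redundancy represents potential for compression: the source could be compressed by 0.2053 bits per symbol.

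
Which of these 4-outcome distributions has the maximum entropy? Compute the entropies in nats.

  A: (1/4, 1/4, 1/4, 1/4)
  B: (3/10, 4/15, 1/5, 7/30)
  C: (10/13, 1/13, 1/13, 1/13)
A

For a discrete distribution over n outcomes, entropy is maximized by the uniform distribution.

Computing entropies:
H(A) = 1.3863 nats
H(B) = 1.3751 nats
H(C) = 0.7937 nats

The uniform distribution (where all probabilities equal 1/4) achieves the maximum entropy of log_e(4) = 1.3863 nats.

Distribution A has the highest entropy.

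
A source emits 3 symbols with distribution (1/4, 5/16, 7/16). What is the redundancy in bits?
0.0388 bits

Redundancy measures how far a source is from maximum entropy:
R = H_max - H(X)

Maximum entropy for 3 symbols: H_max = log_2(3) = 1.5850 bits
Actual entropy: H(X) = 1.5462 bits
Redundancy: R = 1.5850 - 1.5462 = 0.0388 bits

This redundancy represents potential for compression: the source could be compressed by 0.0388 bits per symbol.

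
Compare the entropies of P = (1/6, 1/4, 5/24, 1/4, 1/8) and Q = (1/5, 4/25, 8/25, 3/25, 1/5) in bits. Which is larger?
P

Computing entropies in bits:
H(P) = 2.2773
H(Q) = 2.2449

Distribution P has higher entropy.

Intuition: The distribution closer to uniform (more spread out) has higher entropy.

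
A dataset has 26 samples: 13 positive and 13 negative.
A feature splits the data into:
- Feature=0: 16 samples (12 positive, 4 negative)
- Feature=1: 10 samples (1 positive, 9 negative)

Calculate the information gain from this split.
0.3204 bits

Information Gain = H(Y) - H(Y|Feature)

Before split:
P(positive) = 13/26 = 0.5000
H(Y) = 1.0000 bits

After split:
Feature=0: H = 0.8113 bits (weight = 16/26)
Feature=1: H = 0.4690 bits (weight = 10/26)
H(Y|Feature) = (16/26)×0.8113 + (10/26)×0.4690 = 0.6796 bits

Information Gain = 1.0000 - 0.6796 = 0.3204 bits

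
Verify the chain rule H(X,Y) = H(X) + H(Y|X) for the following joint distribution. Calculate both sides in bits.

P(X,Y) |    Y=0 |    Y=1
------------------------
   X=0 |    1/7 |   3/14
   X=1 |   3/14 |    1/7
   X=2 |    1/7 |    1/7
H(X,Y) = 2.5567, H(X) = 1.5774, H(Y|X) = 0.9793 (all in bits)

Chain rule: H(X,Y) = H(X) + H(Y|X)

Left side — joint entropy directly:
H(X,Y) = -Σ p(x,y) log p(x,y) = 2.5567 bits

Right side — compute H(Y|X) from the conditional distributions:
P(X) = (5/14, 5/14, 2/7), so H(X) = 1.5774 bits
H(Y|X) = Σ_x P(X=x) · H(Y|X=x):
  P(Y|X=0) = (2/5, 3/5), H(Y|X=0) = 0.9710, weight P(X=0) = 5/14
  P(Y|X=1) = (3/5, 2/5), H(Y|X=1) = 0.9710, weight P(X=1) = 5/14
  P(Y|X=2) = (1/2, 1/2), H(Y|X=2) = 1.0000, weight P(X=2) = 2/7
H(Y|X) = 0.9793 bits

H(X) + H(Y|X) = 1.5774 + 0.9793 = 2.5567 bits

Both sides equal 2.5567 bits. ✓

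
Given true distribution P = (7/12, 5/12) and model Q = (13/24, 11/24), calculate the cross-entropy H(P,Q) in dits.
0.2965 dits

Cross-entropy: H(P,Q) = -Σ p(x) log q(x)

Alternatively: H(P,Q) = H(P) + D_KL(P||Q)
H(P) = 0.2950 dits
D_KL(P||Q) = 0.0015 dits

H(P,Q) = 0.2950 + 0.0015 = 0.2965 dits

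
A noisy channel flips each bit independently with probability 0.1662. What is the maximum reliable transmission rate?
0.3511 bits

For a binary symmetric channel (BSC) with error probability p:
Capacity C = 1 - H(p) bits per symbol

where H(p) = -p log₂(p) - (1-p) log₂(1-p) is the binary entropy function.

H(0.1662) = 0.6489 bits
C = 1 - 0.6489 = 0.3511 bits per symbol

This means we can reliably transmit up to 0.3511 bits of information per channel use.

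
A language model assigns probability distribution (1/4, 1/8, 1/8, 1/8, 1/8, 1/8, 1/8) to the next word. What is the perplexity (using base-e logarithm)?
6.7272

Perplexity is e^H (or exp(H) for natural log).

First, H = -Σ p log p = 1.9062 nats
Perplexity = e^1.9062 = 6.7272

Interpretation: The model's uncertainty is equivalent to choosing uniformly among 6.7 options.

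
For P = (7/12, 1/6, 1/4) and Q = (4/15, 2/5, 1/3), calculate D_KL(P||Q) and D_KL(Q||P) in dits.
D_KL(P||Q) = 0.1037, D_KL(Q||P) = 0.1031

KL divergence is not symmetric: D_KL(P||Q) ≠ D_KL(Q||P) in general.

D_KL(P||Q) = 0.1037 dits
D_KL(Q||P) = 0.1031 dits

No, they are not equal!

This asymmetry is why KL divergence is not a true distance metric.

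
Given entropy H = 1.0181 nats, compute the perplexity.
2.7679

Perplexity is e^H (or exp(H) for natural log).

H = 1.0181 nats
Perplexity = e^1.0181 = 2.7679

Interpretation: The model's uncertainty is equivalent to choosing uniformly among 2.8 options.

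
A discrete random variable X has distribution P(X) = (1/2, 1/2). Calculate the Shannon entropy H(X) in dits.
0.3010 dits

Shannon entropy is H(X) = -Σ p(x) log p(x).

For P = (1/2, 1/2):
H = -1/2 × log_10(1/2) -1/2 × log_10(1/2)
H = 0.3010 dits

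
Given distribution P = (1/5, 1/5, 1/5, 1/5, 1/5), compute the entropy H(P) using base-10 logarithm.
0.6990 dits

Shannon entropy is H(X) = -Σ p(x) log p(x).

For P = (1/5, 1/5, 1/5, 1/5, 1/5):
H = -1/5 × log_10(1/5) -1/5 × log_10(1/5) -1/5 × log_10(1/5) -1/5 × log_10(1/5) -1/5 × log_10(1/5)
H = 0.6990 dits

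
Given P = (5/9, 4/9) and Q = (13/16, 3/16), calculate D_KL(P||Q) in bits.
0.2487 bits

KL divergence: D_KL(P||Q) = Σ p(x) log(p(x)/q(x))

Computing term by term:
  x=0: 5/9 × log_2[(5/9)/(13/16)] = 5/9 × -0.5484 = -0.3047
  x=1: 4/9 × log_2[(4/9)/(3/16)] = 4/9 × 1.2451 = 0.5534

D_KL(P||Q) = 0.2487 bits

Note: KL divergence is always non-negative and equals 0 iff P = Q.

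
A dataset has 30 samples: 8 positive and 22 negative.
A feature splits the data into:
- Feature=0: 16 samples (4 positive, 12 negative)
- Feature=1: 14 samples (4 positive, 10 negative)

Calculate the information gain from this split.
0.0012 bits

Information Gain = H(Y) - H(Y|Feature)

Before split:
P(positive) = 8/30 = 0.2667
H(Y) = 0.8366 bits

After split:
Feature=0: H = 0.8113 bits (weight = 16/30)
Feature=1: H = 0.8631 bits (weight = 14/30)
H(Y|Feature) = (16/30)×0.8113 + (14/30)×0.8631 = 0.8355 bits

Information Gain = 0.8366 - 0.8355 = 0.0012 bits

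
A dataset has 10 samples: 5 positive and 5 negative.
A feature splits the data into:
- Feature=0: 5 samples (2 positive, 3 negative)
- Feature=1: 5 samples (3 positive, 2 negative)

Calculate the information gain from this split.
0.0290 bits

Information Gain = H(Y) - H(Y|Feature)

Before split:
P(positive) = 5/10 = 0.5000
H(Y) = 1.0000 bits

After split:
Feature=0: H = 0.9710 bits (weight = 5/10)
Feature=1: H = 0.9710 bits (weight = 5/10)
H(Y|Feature) = (5/10)×0.9710 + (5/10)×0.9710 = 0.9710 bits

Information Gain = 1.0000 - 0.9710 = 0.0290 bits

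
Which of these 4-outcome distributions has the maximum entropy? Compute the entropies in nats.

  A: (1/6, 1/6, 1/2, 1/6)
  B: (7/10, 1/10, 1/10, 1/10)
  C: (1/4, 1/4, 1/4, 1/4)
C

For a discrete distribution over n outcomes, entropy is maximized by the uniform distribution.

Computing entropies:
H(A) = 1.2425 nats
H(B) = 0.9404 nats
H(C) = 1.3863 nats

The uniform distribution (where all probabilities equal 1/4) achieves the maximum entropy of log_e(4) = 1.3863 nats.

Distribution C has the highest entropy.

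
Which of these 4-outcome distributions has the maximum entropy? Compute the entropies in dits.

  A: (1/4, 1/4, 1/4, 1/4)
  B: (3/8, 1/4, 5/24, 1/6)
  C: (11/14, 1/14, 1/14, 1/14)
A

For a discrete distribution over n outcomes, entropy is maximized by the uniform distribution.

Computing entropies:
H(A) = 0.6021 dits
H(B) = 0.5819 dits
H(C) = 0.3279 dits

The uniform distribution (where all probabilities equal 1/4) achieves the maximum entropy of log_10(4) = 0.6021 dits.

Distribution A has the highest entropy.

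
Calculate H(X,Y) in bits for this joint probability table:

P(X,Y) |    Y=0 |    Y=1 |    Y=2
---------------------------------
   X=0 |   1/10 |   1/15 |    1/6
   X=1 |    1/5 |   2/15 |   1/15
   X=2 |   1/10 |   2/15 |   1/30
3.0193 bits

Joint entropy is H(X,Y) = -Σ_{x,y} p(x,y) log p(x,y).

Summing over all non-zero entries:
H(X,Y) = -[1/10·log_2(1/10) + 1/15·log_2(1/15) + 1/6·log_2(1/6) + 1/5·log_2(1/5) + 2/15·log_2(2/15) + 1/15·log_2(1/15) + 1/10·log_2(1/10) + 2/15·log_2(2/15) + 1/30·log_2(1/30)]
H(X,Y) = 3.0193 bits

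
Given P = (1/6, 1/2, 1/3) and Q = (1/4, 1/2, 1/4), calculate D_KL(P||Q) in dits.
0.0123 dits

KL divergence: D_KL(P||Q) = Σ p(x) log(p(x)/q(x))

Computing term by term:
  x=0: 1/6 × log_10[(1/6)/(1/4)] = 1/6 × -0.1761 = -0.0293
  x=1: 1/2 × log_10[(1/2)/(1/2)] = 1/2 × 0.0000 = 0.0000
  x=2: 1/3 × log_10[(1/3)/(1/4)] = 1/3 × 0.1249 = 0.0416

D_KL(P||Q) = 0.0123 dits

Note: KL divergence is always non-negative and equals 0 iff P = Q.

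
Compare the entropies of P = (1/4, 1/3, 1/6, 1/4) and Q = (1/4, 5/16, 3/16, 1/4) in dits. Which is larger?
Q

Computing entropies in dits:
H(P) = 0.5898
H(Q) = 0.5952

Distribution Q has higher entropy.

Intuition: The distribution closer to uniform (more spread out) has higher entropy.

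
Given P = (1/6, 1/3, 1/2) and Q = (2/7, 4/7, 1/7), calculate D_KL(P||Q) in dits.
0.1550 dits

KL divergence: D_KL(P||Q) = Σ p(x) log(p(x)/q(x))

Computing term by term:
  x=0: 1/6 × log_10[(1/6)/(2/7)] = 1/6 × -0.2341 = -0.0390
  x=1: 1/3 × log_10[(1/3)/(4/7)] = 1/3 × -0.2341 = -0.0780
  x=2: 1/2 × log_10[(1/2)/(1/7)] = 1/2 × 0.5441 = 0.2720

D_KL(P||Q) = 0.1550 dits

Note: KL divergence is always non-negative and equals 0 iff P = Q.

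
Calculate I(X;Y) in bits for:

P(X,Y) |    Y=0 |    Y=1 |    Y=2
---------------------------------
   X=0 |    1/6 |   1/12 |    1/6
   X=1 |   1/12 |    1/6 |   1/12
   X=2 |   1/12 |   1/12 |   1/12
0.0546 bits

Mutual information: I(X;Y) = H(X) + H(Y) - H(X,Y)

Marginals:
P(X) = (5/12, 1/3, 1/4), H(X) = 1.5546 bits
P(Y) = (1/3, 1/3, 1/3), H(Y) = 1.5850 bits

Joint entropy: H(X,Y) = 3.0850 bits

I(X;Y) = 1.5546 + 1.5850 - 3.0850 = 0.0546 bits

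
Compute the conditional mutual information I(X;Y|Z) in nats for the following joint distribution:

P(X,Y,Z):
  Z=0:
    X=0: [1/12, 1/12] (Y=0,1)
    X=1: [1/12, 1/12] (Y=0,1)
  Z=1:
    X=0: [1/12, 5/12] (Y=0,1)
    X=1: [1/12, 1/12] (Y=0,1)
0.0341 nats

Conditional mutual information: I(X;Y|Z) = H(X|Z) + H(Y|Z) - H(X,Y|Z)

H(Z) = 0.6365
H(X,Z) = 1.2425 → H(X|Z) = 0.6059
H(Y,Z) = 1.2425 → H(Y|Z) = 0.6059
H(X,Y,Z) = 1.8143 → H(X,Y|Z) = 1.1778

I(X;Y|Z) = 0.6059 + 0.6059 - 1.1778 = 0.0341 nats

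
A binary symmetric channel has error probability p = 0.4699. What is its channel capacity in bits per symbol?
0.0026 bits

For a binary symmetric channel (BSC) with error probability p:
Capacity C = 1 - H(p) bits per symbol

where H(p) = -p log₂(p) - (1-p) log₂(1-p) is the binary entropy function.

H(0.4699) = 0.9974 bits
C = 1 - 0.9974 = 0.0026 bits per symbol

This means we can reliably transmit up to 0.0026 bits of information per channel use.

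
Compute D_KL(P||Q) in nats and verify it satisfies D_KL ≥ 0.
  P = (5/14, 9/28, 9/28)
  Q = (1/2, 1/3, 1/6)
0.0792 nats

KL divergence satisfies the Gibbs inequality: D_KL(P||Q) ≥ 0 for all distributions P, Q.

D_KL(P||Q) = Σ p(x) log(p(x)/q(x))
Term by term:
  x=0: 5/14 × log_e[(5/14)/(1/2)] = -0.1202
  x=1: 9/28 × log_e[(9/28)/(1/3)] = -0.0117
  x=2: 9/28 × log_e[(9/28)/(1/6)] = 0.2111
D_KL(P||Q) = 0.0792 nats

D_KL(P||Q) = 0.0792 ≥ 0 ✓

This non-negativity is a fundamental property: relative entropy cannot be negative because it measures how different Q is from P.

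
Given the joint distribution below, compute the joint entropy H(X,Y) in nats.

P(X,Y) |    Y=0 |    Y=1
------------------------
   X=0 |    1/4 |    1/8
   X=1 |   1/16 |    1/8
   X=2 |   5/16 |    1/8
1.6631 nats

Joint entropy is H(X,Y) = -Σ_{x,y} p(x,y) log p(x,y).

Summing over all non-zero entries:
H(X,Y) = -[1/4·log_e(1/4) + 1/8·log_e(1/8) + 1/16·log_e(1/16) + 1/8·log_e(1/8) + 5/16·log_e(5/16) + 1/8·log_e(1/8)]
H(X,Y) = 1.6631 nats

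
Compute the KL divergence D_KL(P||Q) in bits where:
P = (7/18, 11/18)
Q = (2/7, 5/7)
0.0354 bits

KL divergence: D_KL(P||Q) = Σ p(x) log(p(x)/q(x))

Computing term by term:
  x=0: 7/18 × log_2[(7/18)/(2/7)] = 7/18 × 0.4448 = 0.1730
  x=1: 11/18 × log_2[(11/18)/(5/7)] = 11/18 × -0.2251 = -0.1375

D_KL(P||Q) = 0.0354 bits

Note: KL divergence is always non-negative and equals 0 iff P = Q.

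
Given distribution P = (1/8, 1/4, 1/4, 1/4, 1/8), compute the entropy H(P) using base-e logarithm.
1.5596 nats

Shannon entropy is H(X) = -Σ p(x) log p(x).

For P = (1/8, 1/4, 1/4, 1/4, 1/8):
H = -1/8 × log_e(1/8) -1/4 × log_e(1/4) -1/4 × log_e(1/4) -1/4 × log_e(1/4) -1/8 × log_e(1/8)
H = 1.5596 nats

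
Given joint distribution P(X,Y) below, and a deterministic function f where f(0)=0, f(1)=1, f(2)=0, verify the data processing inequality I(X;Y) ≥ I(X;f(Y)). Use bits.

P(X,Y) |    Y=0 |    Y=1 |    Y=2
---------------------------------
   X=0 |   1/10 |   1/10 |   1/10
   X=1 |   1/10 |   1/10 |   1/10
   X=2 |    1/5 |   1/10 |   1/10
I(X;Y) = 0.0200, I(X;f(Y)) = 0.0058, inequality holds: 0.0200 ≥ 0.0058

Data Processing Inequality: For any Markov chain X → Y → Z, we have I(X;Y) ≥ I(X;Z).

Here Z = f(Y) is a deterministic function of Y, forming X → Y → Z.

Original I(X;Y) = 0.0200 bits

After applying f:
P(X,Z) where Z=f(Y):
- P(X,Z=0) = P(X,Y=0) + P(X,Y=2)
- P(X,Z=1) = P(X,Y=1)

I(X;Z) = I(X;f(Y)) = 0.0058 bits

Verification: 0.0200 ≥ 0.0058 ✓

Information cannot be created by processing; the function f can only lose information about X.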